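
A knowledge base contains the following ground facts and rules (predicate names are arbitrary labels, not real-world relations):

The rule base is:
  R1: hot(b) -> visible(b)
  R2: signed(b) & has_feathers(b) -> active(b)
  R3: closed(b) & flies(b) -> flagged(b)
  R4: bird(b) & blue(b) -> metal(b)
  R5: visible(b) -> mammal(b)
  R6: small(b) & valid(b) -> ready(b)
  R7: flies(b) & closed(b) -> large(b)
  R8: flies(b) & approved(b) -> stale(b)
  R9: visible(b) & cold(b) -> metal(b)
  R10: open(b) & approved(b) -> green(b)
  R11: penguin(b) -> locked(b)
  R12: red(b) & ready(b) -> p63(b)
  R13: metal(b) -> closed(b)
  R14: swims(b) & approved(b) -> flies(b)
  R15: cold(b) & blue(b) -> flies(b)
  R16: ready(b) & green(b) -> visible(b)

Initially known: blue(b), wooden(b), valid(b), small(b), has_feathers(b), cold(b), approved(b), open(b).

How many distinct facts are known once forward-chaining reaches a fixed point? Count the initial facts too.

18

Round 1 fires R6, R10, R15, giving ready(b), green(b), flies(b).
Round 2 fires R8, R16, giving stale(b), visible(b).
Round 3 fires R5, R9, giving mammal(b), metal(b).
Round 4 fires R13, giving closed(b).
Round 5 fires R3, R7, giving flagged(b), large(b).
Closure: {approved(b), blue(b), closed(b), cold(b), flagged(b), flies(b), green(b), has_feathers(b), large(b), mammal(b), metal(b), open(b), ready(b), small(b), stale(b), valid(b), visible(b), wooden(b)} — 18 facts.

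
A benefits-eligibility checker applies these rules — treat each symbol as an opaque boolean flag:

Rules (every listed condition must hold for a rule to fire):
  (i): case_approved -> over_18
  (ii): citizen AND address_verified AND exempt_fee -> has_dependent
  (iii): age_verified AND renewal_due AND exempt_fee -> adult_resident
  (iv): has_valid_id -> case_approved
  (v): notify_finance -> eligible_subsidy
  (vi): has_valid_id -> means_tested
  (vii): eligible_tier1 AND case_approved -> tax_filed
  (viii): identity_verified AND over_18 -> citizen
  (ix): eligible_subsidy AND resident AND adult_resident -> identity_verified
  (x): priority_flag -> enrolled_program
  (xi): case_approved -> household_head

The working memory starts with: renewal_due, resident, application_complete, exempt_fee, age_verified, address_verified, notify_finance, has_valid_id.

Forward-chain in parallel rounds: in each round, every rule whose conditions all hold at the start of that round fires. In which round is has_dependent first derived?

Round 1 fires (iii), (iv), (v), (vi), giving adult_resident, case_approved, eligible_subsidy, means_tested.
Round 2 fires (i), (ix), (xi), giving over_18, identity_verified, household_head.
Round 3 fires (viii), giving citizen.
Round 4 fires (ii), giving has_dependent.
has_dependent first appears in round 4.

4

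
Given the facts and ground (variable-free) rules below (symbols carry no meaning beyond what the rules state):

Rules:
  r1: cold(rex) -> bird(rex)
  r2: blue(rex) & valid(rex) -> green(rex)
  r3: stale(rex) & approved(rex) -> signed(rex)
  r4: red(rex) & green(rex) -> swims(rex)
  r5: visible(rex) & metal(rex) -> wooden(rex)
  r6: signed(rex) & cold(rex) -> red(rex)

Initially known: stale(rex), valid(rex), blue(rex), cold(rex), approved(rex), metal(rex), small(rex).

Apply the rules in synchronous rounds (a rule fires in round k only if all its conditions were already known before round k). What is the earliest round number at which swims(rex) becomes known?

[1] r1 [cold(rex) -> bird(rex)]; r2 [blue(rex) & valid(rex) -> green(rex)]; r3 [stale(rex) & approved(rex) -> signed(rex)]. ⇒ new: bird(rex), green(rex), signed(rex).
[2] r6 [signed(rex) & cold(rex) -> red(rex)]. ⇒ new: red(rex).
[3] r4 [red(rex) & green(rex) -> swims(rex)]. ⇒ new: swims(rex).
swims(rex) first appears in round 3.

3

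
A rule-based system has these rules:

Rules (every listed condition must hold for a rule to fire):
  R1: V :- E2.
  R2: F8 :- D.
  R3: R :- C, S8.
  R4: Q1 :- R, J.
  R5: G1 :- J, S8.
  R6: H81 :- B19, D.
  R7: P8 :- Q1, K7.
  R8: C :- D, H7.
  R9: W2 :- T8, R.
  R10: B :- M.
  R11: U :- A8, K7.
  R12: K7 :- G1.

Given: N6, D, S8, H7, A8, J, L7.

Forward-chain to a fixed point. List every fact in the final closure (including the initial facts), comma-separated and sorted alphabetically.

Round 1: R2 [F8 :- D.]; R5 [G1 :- J, S8.]; R8 [C :- D, H7.]. New: F8, G1, C.
Round 2: R3 [R :- C, S8.]; R12 [K7 :- G1.]. New: R, K7.
Round 3: R4 [Q1 :- R, J.]; R11 [U :- A8, K7.]. New: Q1, U.
Round 4: R7 [P8 :- Q1, K7.]. New: P8.

A8, C, D, F8, G1, H7, J, K7, L7, N6, P8, Q1, R, S8, U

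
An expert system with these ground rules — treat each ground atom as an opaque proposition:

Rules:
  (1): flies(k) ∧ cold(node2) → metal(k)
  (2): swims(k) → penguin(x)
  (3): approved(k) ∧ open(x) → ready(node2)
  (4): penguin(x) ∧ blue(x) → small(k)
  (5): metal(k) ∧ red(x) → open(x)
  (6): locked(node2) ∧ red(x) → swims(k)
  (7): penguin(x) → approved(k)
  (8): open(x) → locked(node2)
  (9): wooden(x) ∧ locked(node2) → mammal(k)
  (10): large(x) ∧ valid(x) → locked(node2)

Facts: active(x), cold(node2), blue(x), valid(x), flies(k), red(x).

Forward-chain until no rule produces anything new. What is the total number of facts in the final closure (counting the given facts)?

Round 1 fires (1), giving metal(k).
Round 2 fires (5), giving open(x).
Round 3 fires (8), giving locked(node2).
Round 4 fires (6), giving swims(k).
Round 5 fires (2), giving penguin(x).
Round 6 fires (4), (7), giving small(k), approved(k).
Round 7 fires (3), giving ready(node2).
Closure: {active(x), approved(k), blue(x), cold(node2), flies(k), locked(node2), metal(k), open(x), penguin(x), ready(node2), red(x), small(k), swims(k), valid(x)} — 14 facts.

14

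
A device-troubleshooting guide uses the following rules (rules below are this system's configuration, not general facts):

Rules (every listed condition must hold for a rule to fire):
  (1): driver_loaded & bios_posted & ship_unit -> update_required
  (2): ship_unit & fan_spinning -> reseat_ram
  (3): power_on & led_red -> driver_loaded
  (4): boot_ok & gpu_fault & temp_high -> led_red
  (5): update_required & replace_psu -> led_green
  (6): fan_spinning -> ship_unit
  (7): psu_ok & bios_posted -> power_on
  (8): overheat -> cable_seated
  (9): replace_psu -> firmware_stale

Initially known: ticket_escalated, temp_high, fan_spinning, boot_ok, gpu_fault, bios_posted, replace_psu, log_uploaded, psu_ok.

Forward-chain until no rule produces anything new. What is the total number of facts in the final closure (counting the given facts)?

Round 1 fires (4), (6), (7), (9), giving led_red, ship_unit, power_on, firmware_stale.
Round 2 fires (2), (3), giving reseat_ram, driver_loaded.
Round 3 fires (1), giving update_required.
Round 4 fires (5), giving led_green.
Closure: {bios_posted, boot_ok, driver_loaded, fan_spinning, firmware_stale, gpu_fault, led_green, led_red, log_uploaded, power_on, psu_ok, replace_psu, reseat_ram, ship_unit, temp_high, ticket_escalated, update_required} — 17 facts.

17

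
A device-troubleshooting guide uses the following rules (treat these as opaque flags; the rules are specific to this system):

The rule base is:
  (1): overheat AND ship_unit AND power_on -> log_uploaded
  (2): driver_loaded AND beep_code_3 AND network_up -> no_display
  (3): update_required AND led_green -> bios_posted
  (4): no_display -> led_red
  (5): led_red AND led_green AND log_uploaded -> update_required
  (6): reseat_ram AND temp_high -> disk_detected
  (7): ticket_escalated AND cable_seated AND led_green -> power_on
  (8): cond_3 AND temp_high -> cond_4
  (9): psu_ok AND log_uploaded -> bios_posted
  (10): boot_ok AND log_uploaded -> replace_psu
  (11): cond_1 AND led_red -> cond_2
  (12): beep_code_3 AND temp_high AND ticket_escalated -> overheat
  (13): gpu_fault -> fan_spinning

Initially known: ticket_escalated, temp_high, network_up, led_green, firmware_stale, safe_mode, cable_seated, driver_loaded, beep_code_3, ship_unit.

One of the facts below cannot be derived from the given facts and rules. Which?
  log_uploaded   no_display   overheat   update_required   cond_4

cond_4

Round 1 fires (2), (7), (12), giving no_display, power_on, overheat.
Round 2 fires (1), (4), giving log_uploaded, led_red.
Round 3 fires (5), giving update_required.
Round 4 fires (3), giving bios_posted.
Derived: no_display (round 1), overheat (round 1), log_uploaded (round 2), update_required (round 3). cond_4 never appears in any round.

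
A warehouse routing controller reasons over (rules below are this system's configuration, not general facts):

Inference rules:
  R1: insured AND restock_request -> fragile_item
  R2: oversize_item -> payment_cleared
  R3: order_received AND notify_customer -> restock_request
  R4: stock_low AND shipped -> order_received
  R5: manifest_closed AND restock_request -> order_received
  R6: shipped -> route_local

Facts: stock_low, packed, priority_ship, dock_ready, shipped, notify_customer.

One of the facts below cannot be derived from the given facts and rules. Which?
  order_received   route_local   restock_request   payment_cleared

payment_cleared

Round 1 — R4, R6, derive order_received, route_local.
Round 2 — R3, derive restock_request.
Derived: order_received (round 1), route_local (round 1), restock_request (round 2). payment_cleared never appears in any round.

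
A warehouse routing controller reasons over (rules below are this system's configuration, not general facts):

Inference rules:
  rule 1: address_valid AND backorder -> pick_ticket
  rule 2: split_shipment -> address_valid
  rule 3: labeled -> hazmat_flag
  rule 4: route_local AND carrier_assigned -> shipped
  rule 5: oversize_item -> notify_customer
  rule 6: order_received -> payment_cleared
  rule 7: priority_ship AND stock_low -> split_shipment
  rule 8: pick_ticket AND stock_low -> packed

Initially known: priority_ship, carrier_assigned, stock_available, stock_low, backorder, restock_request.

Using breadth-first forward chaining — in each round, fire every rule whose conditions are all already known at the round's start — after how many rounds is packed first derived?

4

Round 1: rule 7 [priority_ship AND stock_low -> split_shipment]. Adds split_shipment.
Round 2: rule 2 [split_shipment -> address_valid]. Adds address_valid.
Round 3: rule 1 [address_valid AND backorder -> pick_ticket]. Adds pick_ticket.
Round 4: rule 8 [pick_ticket AND stock_low -> packed]. Adds packed.
packed first appears in round 4.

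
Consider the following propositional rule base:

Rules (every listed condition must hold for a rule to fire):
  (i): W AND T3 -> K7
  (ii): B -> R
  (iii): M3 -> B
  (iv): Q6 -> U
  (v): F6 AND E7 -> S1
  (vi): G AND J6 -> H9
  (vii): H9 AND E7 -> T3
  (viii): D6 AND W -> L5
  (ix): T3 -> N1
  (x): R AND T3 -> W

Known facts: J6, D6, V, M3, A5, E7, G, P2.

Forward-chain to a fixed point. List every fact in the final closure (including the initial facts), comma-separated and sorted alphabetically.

A5, B, D6, E7, G, H9, J6, K7, L5, M3, N1, P2, R, T3, V, W

Round 1 — (iii), (vi), derive B, H9.
Round 2 — (ii), (vii), derive R, T3.
Round 3 — (ix), (x), derive N1, W.
Round 4 — (i), (viii), derive K7, L5.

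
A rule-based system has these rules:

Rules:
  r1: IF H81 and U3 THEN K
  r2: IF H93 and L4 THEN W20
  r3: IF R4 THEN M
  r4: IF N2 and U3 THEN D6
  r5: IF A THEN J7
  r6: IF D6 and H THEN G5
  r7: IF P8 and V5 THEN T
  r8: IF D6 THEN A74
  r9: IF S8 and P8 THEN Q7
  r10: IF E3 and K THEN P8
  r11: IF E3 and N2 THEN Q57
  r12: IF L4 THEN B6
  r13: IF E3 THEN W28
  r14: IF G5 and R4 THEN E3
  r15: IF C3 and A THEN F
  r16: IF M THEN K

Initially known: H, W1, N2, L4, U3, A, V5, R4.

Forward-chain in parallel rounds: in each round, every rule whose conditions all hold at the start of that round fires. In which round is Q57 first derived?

4

Round 1: r3 [IF R4 THEN M]; r4 [IF N2 and U3 THEN D6]; r5 [IF A THEN J7]; r12 [IF L4 THEN B6]. Adds M, D6, J7, B6.
Round 2: r6 [IF D6 and H THEN G5]; r8 [IF D6 THEN A74]; r16 [IF M THEN K]. Adds G5, A74, K.
Round 3: r14 [IF G5 and R4 THEN E3]. Adds E3.
Round 4: r10 [IF E3 and K THEN P8]; r11 [IF E3 and N2 THEN Q57]; r13 [IF E3 THEN W28]. Adds P8, Q57, W28.
Q57 first appears in round 4.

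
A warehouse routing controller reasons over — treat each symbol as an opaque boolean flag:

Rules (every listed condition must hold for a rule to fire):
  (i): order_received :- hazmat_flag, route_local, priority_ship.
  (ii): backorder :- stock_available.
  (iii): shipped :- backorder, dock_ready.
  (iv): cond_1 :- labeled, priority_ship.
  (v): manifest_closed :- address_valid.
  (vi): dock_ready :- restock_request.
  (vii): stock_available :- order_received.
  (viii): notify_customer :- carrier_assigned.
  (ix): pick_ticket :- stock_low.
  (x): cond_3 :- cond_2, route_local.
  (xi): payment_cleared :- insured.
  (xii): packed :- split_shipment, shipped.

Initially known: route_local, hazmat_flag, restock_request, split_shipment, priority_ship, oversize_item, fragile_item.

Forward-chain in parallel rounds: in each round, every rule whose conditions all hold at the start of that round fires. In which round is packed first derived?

Round 1: (i) [order_received :- hazmat_flag, route_local, priority_ship.]; (vi) [dock_ready :- restock_request.]. Adds order_received, dock_ready.
Round 2: (vii) [stock_available :- order_received.]. Adds stock_available.
Round 3: (ii) [backorder :- stock_available.]. Adds backorder.
Round 4: (iii) [shipped :- backorder, dock_ready.]. Adds shipped.
Round 5: (xii) [packed :- split_shipment, shipped.]. Adds packed.
packed first appears in round 5.

5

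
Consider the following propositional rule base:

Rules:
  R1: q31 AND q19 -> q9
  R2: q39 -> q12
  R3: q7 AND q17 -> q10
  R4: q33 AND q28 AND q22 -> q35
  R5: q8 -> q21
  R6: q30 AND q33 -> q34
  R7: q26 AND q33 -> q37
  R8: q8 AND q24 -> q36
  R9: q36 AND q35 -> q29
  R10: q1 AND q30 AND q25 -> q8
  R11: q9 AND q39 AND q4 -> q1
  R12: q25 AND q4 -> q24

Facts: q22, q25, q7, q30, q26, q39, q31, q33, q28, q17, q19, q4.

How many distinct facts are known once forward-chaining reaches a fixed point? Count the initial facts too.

24

Round 1 — R1, R2, R3, R4, R6, R7, R12, derive q9, q12, q10, q35, q34, q37, q24.
Round 2 — R11, derive q1.
Round 3 — R10, derive q8.
Round 4 — R5, R8, derive q21, q36.
Round 5 — R9, derive q29.
Closure: {q1, q10, q12, q17, q19, q21, q22, q24, q25, q26, q28, q29, q30, q31, q33, q34, q35, q36, q37, q39, q4, q7, q8, q9} — 24 facts.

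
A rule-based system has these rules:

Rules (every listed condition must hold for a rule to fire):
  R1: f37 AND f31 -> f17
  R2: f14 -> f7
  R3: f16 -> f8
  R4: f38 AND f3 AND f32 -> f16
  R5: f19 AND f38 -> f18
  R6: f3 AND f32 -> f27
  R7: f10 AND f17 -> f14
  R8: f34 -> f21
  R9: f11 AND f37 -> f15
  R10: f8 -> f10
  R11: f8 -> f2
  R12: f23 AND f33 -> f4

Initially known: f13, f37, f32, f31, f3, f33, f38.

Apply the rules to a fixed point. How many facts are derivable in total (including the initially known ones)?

15

Round 1: R1 [f37 AND f31 -> f17]; R4 [f38 AND f3 AND f32 -> f16]; R6 [f3 AND f32 -> f27]. Adds f17, f16, f27.
Round 2: R3 [f16 -> f8]. Adds f8.
Round 3: R10 [f8 -> f10]; R11 [f8 -> f2]. Adds f10, f2.
Round 4: R7 [f10 AND f17 -> f14]. Adds f14.
Round 5: R2 [f14 -> f7]. Adds f7.
Closure: {f10, f13, f14, f16, f17, f2, f27, f3, f31, f32, f33, f37, f38, f7, f8} — 15 facts.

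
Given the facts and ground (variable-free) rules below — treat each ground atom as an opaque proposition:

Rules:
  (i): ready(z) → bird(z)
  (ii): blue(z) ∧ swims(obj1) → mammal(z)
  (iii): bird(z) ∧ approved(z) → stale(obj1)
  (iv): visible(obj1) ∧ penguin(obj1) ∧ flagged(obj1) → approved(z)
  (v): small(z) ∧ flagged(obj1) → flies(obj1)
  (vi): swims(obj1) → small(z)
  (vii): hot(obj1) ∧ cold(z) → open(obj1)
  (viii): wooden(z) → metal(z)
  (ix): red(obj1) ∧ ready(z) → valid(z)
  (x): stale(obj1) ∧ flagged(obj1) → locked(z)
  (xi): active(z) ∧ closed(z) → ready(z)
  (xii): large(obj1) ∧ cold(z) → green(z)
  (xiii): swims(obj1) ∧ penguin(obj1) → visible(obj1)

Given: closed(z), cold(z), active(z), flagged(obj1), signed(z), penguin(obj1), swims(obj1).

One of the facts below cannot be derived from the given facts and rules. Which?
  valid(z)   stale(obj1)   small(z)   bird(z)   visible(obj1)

valid(z)

Round 1: (vi) [swims(obj1) → small(z)]; (xi) [active(z) ∧ closed(z) → ready(z)]; (xiii) [swims(obj1) ∧ penguin(obj1) → visible(obj1)]. New: small(z), ready(z), visible(obj1).
Round 2: (i) [ready(z) → bird(z)]; (iv) [visible(obj1) ∧ penguin(obj1) ∧ flagged(obj1) → approved(z)]; (v) [small(z) ∧ flagged(obj1) → flies(obj1)]. New: bird(z), approved(z), flies(obj1).
Round 3: (iii) [bird(z) ∧ approved(z) → stale(obj1)]. New: stale(obj1).
Round 4: (x) [stale(obj1) ∧ flagged(obj1) → locked(z)]. New: locked(z).
Derived: bird(z) (round 2), small(z) (round 1), visible(obj1) (round 1), stale(obj1) (round 3). valid(z) never appears in any round.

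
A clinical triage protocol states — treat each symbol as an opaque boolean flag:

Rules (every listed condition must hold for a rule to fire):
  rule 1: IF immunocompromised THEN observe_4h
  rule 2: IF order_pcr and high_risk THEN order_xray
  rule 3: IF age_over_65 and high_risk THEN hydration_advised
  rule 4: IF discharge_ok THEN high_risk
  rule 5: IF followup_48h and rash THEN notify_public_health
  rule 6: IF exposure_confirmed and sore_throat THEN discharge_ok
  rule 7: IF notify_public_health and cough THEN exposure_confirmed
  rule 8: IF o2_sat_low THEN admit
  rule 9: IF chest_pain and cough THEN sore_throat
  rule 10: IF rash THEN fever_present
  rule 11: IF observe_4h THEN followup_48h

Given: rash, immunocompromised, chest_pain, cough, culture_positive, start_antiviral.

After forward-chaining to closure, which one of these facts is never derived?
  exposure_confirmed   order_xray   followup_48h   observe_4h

order_xray

Round 1 — rule 1, rule 9, rule 10, derive observe_4h, sore_throat, fever_present.
Round 2 — rule 11, derive followup_48h.
Round 3 — rule 5, derive notify_public_health.
Round 4 — rule 7, derive exposure_confirmed.
Round 5 — rule 6, derive discharge_ok.
Round 6 — rule 4, derive high_risk.
Derived: followup_48h (round 2), observe_4h (round 1), exposure_confirmed (round 4). order_xray never appears in any round.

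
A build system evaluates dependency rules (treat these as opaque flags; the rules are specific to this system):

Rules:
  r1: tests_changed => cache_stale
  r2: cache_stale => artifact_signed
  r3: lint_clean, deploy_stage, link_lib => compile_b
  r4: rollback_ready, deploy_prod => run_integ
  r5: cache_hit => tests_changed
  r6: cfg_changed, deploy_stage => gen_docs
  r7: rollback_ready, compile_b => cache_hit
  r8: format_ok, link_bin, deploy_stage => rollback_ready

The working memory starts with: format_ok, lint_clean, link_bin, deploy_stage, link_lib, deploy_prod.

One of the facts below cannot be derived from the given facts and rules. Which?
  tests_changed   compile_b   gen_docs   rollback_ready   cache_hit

gen_docs

Round 1 fires r3, r8, giving compile_b, rollback_ready.
Round 2 fires r4, r7, giving run_integ, cache_hit.
Round 3 fires r5, giving tests_changed.
Round 4 fires r1, giving cache_stale.
Round 5 fires r2, giving artifact_signed.
Derived: rollback_ready (round 1), tests_changed (round 3), compile_b (round 1), cache_hit (round 2). gen_docs never appears in any round.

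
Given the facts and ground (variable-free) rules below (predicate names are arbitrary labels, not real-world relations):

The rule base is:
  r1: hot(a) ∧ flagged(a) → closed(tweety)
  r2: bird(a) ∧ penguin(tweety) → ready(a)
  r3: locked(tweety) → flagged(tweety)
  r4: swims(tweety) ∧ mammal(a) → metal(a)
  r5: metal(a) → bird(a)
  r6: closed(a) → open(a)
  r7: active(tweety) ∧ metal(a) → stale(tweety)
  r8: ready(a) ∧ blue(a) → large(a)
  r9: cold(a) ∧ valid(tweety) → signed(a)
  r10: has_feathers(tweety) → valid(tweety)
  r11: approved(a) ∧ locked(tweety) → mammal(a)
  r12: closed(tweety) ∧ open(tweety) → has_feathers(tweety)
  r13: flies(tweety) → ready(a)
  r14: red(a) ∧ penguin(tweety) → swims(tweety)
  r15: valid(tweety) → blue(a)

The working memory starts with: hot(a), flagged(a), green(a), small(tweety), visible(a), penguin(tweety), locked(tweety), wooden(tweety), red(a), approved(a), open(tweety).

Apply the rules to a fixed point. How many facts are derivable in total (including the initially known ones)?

Round 1: r1 [hot(a) ∧ flagged(a) → closed(tweety)]; r3 [locked(tweety) → flagged(tweety)]; r11 [approved(a) ∧ locked(tweety) → mammal(a)]; r14 [red(a) ∧ penguin(tweety) → swims(tweety)]. New: closed(tweety), flagged(tweety), mammal(a), swims(tweety).
Round 2: r4 [swims(tweety) ∧ mammal(a) → metal(a)]; r12 [closed(tweety) ∧ open(tweety) → has_feathers(tweety)]. New: metal(a), has_feathers(tweety).
Round 3: r5 [metal(a) → bird(a)]; r10 [has_feathers(tweety) → valid(tweety)]. New: bird(a), valid(tweety).
Round 4: r2 [bird(a) ∧ penguin(tweety) → ready(a)]; r15 [valid(tweety) → blue(a)]. New: ready(a), blue(a).
Round 5: r8 [ready(a) ∧ blue(a) → large(a)]. New: large(a).
Closure: {approved(a), bird(a), blue(a), closed(tweety), flagged(a), flagged(tweety), green(a), has_feathers(tweety), hot(a), large(a), locked(tweety), mammal(a), metal(a), open(tweety), penguin(tweety), ready(a), red(a), small(tweety), swims(tweety), valid(tweety), visible(a), wooden(tweety)} — 22 facts.

22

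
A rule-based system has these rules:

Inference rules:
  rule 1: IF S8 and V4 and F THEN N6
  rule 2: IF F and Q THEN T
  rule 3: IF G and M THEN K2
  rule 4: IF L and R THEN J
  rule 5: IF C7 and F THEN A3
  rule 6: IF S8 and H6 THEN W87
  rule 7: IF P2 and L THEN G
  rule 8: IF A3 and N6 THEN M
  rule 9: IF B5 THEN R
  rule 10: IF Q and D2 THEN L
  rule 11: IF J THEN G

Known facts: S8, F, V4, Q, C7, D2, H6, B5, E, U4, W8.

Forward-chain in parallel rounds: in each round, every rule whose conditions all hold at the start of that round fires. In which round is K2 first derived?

4

Round 1 fires rule 1, rule 2, rule 5, rule 6, rule 9, rule 10, giving N6, T, A3, W87, R, L.
Round 2 fires rule 4, rule 8, giving J, M.
Round 3 fires rule 11, giving G.
Round 4 fires rule 3, giving K2.
K2 first appears in round 4.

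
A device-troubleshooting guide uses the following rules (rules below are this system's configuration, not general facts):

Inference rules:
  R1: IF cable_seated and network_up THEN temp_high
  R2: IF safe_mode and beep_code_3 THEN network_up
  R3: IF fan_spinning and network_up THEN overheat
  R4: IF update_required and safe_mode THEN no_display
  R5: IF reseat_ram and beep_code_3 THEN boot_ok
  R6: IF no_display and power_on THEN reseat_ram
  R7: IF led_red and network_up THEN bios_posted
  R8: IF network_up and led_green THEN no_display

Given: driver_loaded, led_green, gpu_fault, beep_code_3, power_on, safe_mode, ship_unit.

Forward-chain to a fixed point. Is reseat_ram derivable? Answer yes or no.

Round 1: R2 [IF safe_mode and beep_code_3 THEN network_up]. Adds network_up.
Round 2: R8 [IF network_up and led_green THEN no_display]. Adds no_display.
Round 3: R6 [IF no_display and power_on THEN reseat_ram]. Adds reseat_ram.
Round 4: R5 [IF reseat_ram and beep_code_3 THEN boot_ok]. Adds boot_ok.
reseat_ram appears in round 3, so it is derivable.

yes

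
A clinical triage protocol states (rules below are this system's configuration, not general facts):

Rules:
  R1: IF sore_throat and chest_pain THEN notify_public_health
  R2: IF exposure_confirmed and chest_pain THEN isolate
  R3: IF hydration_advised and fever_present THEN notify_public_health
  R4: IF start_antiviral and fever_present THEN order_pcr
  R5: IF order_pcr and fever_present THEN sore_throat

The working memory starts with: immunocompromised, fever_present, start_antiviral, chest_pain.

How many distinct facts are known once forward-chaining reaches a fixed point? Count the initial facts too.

Round 1 — R4, derive order_pcr.
Round 2 — R5, derive sore_throat.
Round 3 — R1, derive notify_public_health.
Closure: {chest_pain, fever_present, immunocompromised, notify_public_health, order_pcr, sore_throat, start_antiviral} — 7 facts.

7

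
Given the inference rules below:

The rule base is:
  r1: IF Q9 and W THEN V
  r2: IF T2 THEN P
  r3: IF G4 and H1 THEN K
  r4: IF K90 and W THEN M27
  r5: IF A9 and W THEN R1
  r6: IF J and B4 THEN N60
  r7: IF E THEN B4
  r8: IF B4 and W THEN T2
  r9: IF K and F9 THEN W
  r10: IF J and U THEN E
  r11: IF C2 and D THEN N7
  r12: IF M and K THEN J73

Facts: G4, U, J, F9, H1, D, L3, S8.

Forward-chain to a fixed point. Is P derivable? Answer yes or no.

yes

Round 1 — r3, r10, derive K, E.
Round 2 — r7, r9, derive B4, W.
Round 3 — r6, r8, derive N60, T2.
Round 4 — r2, derive P.
P appears in round 4, so it is derivable.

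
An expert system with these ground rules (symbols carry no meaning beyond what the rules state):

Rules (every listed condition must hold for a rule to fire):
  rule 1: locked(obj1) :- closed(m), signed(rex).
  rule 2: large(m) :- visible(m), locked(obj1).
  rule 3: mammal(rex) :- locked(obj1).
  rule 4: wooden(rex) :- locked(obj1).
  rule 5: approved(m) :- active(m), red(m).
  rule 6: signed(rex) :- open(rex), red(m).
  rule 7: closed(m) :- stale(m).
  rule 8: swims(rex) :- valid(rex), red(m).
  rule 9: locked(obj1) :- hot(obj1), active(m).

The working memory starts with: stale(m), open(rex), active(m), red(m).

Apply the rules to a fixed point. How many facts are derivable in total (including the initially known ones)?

Round 1: rule 5 [approved(m) :- active(m), red(m).]; rule 6 [signed(rex) :- open(rex), red(m).]; rule 7 [closed(m) :- stale(m).]. New: approved(m), signed(rex), closed(m).
Round 2: rule 1 [locked(obj1) :- closed(m), signed(rex).]. New: locked(obj1).
Round 3: rule 3 [mammal(rex) :- locked(obj1).]; rule 4 [wooden(rex) :- locked(obj1).]. New: mammal(rex), wooden(rex).
Closure: {active(m), approved(m), closed(m), locked(obj1), mammal(rex), open(rex), red(m), signed(rex), stale(m), wooden(rex)} — 10 facts.

10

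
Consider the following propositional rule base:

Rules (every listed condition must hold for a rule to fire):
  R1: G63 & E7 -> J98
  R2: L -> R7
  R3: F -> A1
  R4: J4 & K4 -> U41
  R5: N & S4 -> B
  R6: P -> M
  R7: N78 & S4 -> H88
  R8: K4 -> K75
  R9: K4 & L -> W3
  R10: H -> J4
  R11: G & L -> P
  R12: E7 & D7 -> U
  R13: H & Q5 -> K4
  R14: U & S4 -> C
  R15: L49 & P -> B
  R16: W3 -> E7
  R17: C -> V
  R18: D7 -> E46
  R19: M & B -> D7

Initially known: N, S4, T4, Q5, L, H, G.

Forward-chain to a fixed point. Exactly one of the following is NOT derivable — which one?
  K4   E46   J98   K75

Round 1 — R2, R5, R10, R11, R13, derive R7, B, J4, P, K4.
Round 2 — R4, R6, R8, R9, derive U41, M, K75, W3.
Round 3 — R16, R19, derive E7, D7.
Round 4 — R12, R18, derive U, E46.
Round 5 — R14, derive C.
Round 6 — R17, derive V.
Derived: K75 (round 2), E46 (round 4), K4 (round 1). J98 never appears in any round.

J98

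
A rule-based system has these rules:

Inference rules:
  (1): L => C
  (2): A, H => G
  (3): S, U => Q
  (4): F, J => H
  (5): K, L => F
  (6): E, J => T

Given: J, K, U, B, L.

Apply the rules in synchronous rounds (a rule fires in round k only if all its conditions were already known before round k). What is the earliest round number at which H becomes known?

Round 1 — (1), (5), derive C, F.
Round 2 — (4), derive H.
H first appears in round 2.

2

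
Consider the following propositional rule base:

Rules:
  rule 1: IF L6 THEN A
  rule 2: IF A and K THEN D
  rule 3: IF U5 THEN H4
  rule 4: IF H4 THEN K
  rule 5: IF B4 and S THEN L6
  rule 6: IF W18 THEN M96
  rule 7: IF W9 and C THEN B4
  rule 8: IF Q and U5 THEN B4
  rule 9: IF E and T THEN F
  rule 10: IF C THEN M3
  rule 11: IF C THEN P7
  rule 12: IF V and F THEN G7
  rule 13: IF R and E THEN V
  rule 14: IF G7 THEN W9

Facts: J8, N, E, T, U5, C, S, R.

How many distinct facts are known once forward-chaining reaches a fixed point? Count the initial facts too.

[1] rule 3 [IF U5 THEN H4]; rule 9 [IF E and T THEN F]; rule 10 [IF C THEN M3]; rule 11 [IF C THEN P7]; rule 13 [IF R and E THEN V]. ⇒ new: H4, F, M3, P7, V.
[2] rule 4 [IF H4 THEN K]; rule 12 [IF V and F THEN G7]. ⇒ new: K, G7.
[3] rule 14 [IF G7 THEN W9]. ⇒ new: W9.
[4] rule 7 [IF W9 and C THEN B4]. ⇒ new: B4.
[5] rule 5 [IF B4 and S THEN L6]. ⇒ new: L6.
[6] rule 1 [IF L6 THEN A]. ⇒ new: A.
[7] rule 2 [IF A and K THEN D]. ⇒ new: D.
Closure: {A, B4, C, D, E, F, G7, H4, J8, K, L6, M3, N, P7, R, S, T, U5, V, W9} — 20 facts.

20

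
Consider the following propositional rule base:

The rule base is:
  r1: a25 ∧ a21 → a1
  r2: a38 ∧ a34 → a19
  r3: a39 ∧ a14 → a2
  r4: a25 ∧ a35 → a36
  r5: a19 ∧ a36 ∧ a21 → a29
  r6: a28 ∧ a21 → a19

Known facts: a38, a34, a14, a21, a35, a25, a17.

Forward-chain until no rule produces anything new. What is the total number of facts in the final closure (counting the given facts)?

11

Round 1: r1 [a25 ∧ a21 → a1]; r2 [a38 ∧ a34 → a19]; r4 [a25 ∧ a35 → a36]. New: a1, a19, a36.
Round 2: r5 [a19 ∧ a36 ∧ a21 → a29]. New: a29.
Closure: {a1, a14, a17, a19, a21, a25, a29, a34, a35, a36, a38} — 11 facts.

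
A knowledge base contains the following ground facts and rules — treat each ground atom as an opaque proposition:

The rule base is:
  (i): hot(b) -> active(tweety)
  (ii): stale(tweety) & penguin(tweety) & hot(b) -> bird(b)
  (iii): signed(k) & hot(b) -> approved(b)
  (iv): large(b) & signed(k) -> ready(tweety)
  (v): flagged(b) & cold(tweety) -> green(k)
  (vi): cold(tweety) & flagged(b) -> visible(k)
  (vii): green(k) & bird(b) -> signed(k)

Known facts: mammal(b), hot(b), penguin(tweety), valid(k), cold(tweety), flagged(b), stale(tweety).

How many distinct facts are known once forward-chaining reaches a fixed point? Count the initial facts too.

13

Round 1 fires (i), (ii), (v), (vi), giving active(tweety), bird(b), green(k), visible(k).
Round 2 fires (vii), giving signed(k).
Round 3 fires (iii), giving approved(b).
Closure: {active(tweety), approved(b), bird(b), cold(tweety), flagged(b), green(k), hot(b), mammal(b), penguin(tweety), signed(k), stale(tweety), valid(k), visible(k)} — 13 facts.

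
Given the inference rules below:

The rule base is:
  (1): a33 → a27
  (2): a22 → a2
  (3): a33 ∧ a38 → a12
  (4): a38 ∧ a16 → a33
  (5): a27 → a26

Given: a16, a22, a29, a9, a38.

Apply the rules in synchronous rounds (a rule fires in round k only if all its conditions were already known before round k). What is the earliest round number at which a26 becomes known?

Round 1: (2) [a22 → a2]; (4) [a38 ∧ a16 → a33]. Adds a2, a33.
Round 2: (1) [a33 → a27]; (3) [a33 ∧ a38 → a12]. Adds a27, a12.
Round 3: (5) [a27 → a26]. Adds a26.
a26 first appears in round 3.

3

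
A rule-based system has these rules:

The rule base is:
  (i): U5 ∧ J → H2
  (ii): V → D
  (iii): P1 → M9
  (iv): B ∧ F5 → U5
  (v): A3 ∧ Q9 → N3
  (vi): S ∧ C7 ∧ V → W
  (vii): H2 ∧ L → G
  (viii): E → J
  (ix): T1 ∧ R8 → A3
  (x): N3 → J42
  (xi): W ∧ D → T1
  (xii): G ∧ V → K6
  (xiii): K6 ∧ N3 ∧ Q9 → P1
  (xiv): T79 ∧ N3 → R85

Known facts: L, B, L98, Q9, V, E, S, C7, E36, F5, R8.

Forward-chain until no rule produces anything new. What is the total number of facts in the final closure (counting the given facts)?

24

Round 1 — (ii), (iv), (vi), (viii), derive D, U5, W, J.
Round 2 — (i), (xi), derive H2, T1.
Round 3 — (vii), (ix), derive G, A3.
Round 4 — (v), (xii), derive N3, K6.
Round 5 — (x), (xiii), derive J42, P1.
Round 6 — (iii), derive M9.
Closure: {A3, B, C7, D, E, E36, F5, G, H2, J, J42, K6, L, L98, M9, N3, P1, Q9, R8, S, T1, U5, V, W} — 24 facts.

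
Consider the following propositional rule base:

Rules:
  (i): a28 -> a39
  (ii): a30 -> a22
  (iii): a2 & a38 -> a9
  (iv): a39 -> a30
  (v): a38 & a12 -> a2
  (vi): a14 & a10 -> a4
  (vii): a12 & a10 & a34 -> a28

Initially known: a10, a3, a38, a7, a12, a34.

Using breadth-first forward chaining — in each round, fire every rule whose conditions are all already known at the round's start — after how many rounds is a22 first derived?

Round 1 fires (v), (vii), giving a2, a28.
Round 2 fires (i), (iii), giving a39, a9.
Round 3 fires (iv), giving a30.
Round 4 fires (ii), giving a22.
a22 first appears in round 4.

4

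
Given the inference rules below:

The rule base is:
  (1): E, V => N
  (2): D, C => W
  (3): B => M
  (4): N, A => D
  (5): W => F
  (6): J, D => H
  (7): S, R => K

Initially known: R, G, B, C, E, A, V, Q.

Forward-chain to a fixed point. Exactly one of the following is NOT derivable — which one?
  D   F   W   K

K

[1] (1) [E, V => N]; (3) [B => M]. ⇒ new: N, M.
[2] (4) [N, A => D]. ⇒ new: D.
[3] (2) [D, C => W]. ⇒ new: W.
[4] (5) [W => F]. ⇒ new: F.
Derived: F (round 4), D (round 2), W (round 3). K never appears in any round.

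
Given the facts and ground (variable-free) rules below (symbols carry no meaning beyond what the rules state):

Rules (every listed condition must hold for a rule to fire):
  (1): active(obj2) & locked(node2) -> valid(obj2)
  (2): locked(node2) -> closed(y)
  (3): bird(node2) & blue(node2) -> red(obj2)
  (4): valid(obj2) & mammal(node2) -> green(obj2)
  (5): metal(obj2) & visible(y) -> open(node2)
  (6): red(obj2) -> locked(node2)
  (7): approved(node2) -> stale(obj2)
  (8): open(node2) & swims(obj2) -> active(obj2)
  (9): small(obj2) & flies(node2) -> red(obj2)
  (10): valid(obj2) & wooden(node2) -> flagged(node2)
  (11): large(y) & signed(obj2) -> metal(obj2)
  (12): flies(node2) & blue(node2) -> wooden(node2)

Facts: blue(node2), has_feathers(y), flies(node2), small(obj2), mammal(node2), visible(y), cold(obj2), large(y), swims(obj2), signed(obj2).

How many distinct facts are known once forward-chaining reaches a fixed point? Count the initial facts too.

20

Round 1 — (9), (11), (12), derive red(obj2), metal(obj2), wooden(node2).
Round 2 — (5), (6), derive open(node2), locked(node2).
Round 3 — (2), (8), derive closed(y), active(obj2).
Round 4 — (1), derive valid(obj2).
Round 5 — (4), (10), derive green(obj2), flagged(node2).
Closure: {active(obj2), blue(node2), closed(y), cold(obj2), flagged(node2), flies(node2), green(obj2), has_feathers(y), large(y), locked(node2), mammal(node2), metal(obj2), open(node2), red(obj2), signed(obj2), small(obj2), swims(obj2), valid(obj2), visible(y), wooden(node2)} — 20 facts.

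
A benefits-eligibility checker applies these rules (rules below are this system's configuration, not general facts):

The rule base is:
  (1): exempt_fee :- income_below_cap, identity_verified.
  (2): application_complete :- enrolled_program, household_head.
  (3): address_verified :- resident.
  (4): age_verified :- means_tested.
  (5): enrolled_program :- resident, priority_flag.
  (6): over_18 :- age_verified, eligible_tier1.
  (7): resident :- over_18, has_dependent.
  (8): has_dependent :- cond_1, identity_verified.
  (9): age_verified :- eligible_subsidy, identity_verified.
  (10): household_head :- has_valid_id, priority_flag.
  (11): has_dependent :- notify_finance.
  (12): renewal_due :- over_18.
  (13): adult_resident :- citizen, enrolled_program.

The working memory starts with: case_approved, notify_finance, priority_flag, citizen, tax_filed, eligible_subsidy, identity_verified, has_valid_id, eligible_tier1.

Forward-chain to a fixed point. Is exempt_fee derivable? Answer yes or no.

Round 1: (9) [age_verified :- eligible_subsidy, identity_verified.]; (10) [household_head :- has_valid_id, priority_flag.]; (11) [has_dependent :- notify_finance.]. Adds age_verified, household_head, has_dependent.
Round 2: (6) [over_18 :- age_verified, eligible_tier1.]. Adds over_18.
Round 3: (7) [resident :- over_18, has_dependent.]; (12) [renewal_due :- over_18.]. Adds resident, renewal_due.
Round 4: (3) [address_verified :- resident.]; (5) [enrolled_program :- resident, priority_flag.]. Adds address_verified, enrolled_program.
Round 5: (2) [application_complete :- enrolled_program, household_head.]; (13) [adult_resident :- citizen, enrolled_program.]. Adds application_complete, adult_resident.
Fixed point reached. exempt_fee is concluded only by (1); (1) needs income_below_cap (never derived).

no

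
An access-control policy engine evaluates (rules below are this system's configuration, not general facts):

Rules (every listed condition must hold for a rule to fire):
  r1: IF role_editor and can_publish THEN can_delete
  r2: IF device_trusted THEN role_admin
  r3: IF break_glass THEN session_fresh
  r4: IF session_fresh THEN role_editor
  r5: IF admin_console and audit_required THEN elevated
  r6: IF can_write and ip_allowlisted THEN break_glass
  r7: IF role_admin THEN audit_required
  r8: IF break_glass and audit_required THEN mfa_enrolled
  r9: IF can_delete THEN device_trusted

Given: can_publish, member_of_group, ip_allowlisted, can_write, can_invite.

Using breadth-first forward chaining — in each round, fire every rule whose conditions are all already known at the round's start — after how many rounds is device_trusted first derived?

5

[1] r6 [IF can_write and ip_allowlisted THEN break_glass]. ⇒ new: break_glass.
[2] r3 [IF break_glass THEN session_fresh]. ⇒ new: session_fresh.
[3] r4 [IF session_fresh THEN role_editor]. ⇒ new: role_editor.
[4] r1 [IF role_editor and can_publish THEN can_delete]. ⇒ new: can_delete.
[5] r9 [IF can_delete THEN device_trusted]. ⇒ new: device_trusted.
device_trusted first appears in round 5.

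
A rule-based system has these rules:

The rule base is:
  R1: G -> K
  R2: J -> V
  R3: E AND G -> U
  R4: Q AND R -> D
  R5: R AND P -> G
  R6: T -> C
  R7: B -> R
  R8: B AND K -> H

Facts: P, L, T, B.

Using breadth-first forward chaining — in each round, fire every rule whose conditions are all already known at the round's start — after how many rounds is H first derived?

4

[1] R6 [T -> C]; R7 [B -> R]. ⇒ new: C, R.
[2] R5 [R AND P -> G]. ⇒ new: G.
[3] R1 [G -> K]. ⇒ new: K.
[4] R8 [B AND K -> H]. ⇒ new: H.
H first appears in round 4.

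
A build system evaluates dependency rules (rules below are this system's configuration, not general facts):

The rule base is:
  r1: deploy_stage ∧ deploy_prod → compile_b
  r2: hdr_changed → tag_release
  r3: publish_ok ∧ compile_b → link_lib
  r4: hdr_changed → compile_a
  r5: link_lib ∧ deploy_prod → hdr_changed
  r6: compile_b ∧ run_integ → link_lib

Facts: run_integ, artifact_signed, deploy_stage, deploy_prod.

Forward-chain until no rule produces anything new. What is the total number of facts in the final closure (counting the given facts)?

Round 1 — r1, derive compile_b.
Round 2 — r6, derive link_lib.
Round 3 — r5, derive hdr_changed.
Round 4 — r2, r4, derive tag_release, compile_a.
Closure: {artifact_signed, compile_a, compile_b, deploy_prod, deploy_stage, hdr_changed, link_lib, run_integ, tag_release} — 9 facts.

9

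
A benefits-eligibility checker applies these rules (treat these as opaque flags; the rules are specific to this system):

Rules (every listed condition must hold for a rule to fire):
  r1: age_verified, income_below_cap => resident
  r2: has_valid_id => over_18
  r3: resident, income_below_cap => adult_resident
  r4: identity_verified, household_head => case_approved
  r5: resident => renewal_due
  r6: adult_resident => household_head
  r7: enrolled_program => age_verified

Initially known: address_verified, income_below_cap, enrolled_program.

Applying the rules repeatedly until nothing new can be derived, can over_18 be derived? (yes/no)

no

Round 1 fires r7, giving age_verified.
Round 2 fires r1, giving resident.
Round 3 fires r3, r5, giving adult_resident, renewal_due.
Round 4 fires r6, giving household_head.
Fixed point reached. over_18 is concluded only by r2; r2 needs has_valid_id (never derived).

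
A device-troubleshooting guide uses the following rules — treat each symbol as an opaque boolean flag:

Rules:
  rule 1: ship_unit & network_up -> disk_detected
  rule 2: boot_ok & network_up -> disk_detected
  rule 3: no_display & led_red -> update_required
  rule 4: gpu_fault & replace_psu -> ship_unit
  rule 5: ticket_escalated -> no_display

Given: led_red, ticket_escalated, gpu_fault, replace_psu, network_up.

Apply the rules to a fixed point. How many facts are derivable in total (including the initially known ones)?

9

Round 1 — rule 4, rule 5, derive ship_unit, no_display.
Round 2 — rule 1, rule 3, derive disk_detected, update_required.
Closure: {disk_detected, gpu_fault, led_red, network_up, no_display, replace_psu, ship_unit, ticket_escalated, update_required} — 9 facts.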